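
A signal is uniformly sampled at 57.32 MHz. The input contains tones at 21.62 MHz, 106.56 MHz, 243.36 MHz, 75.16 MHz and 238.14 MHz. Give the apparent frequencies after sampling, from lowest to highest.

fs/2 = 28.66 MHz.
21.62 MHz ≤ fs/2 = 28.66 MHz, passes unchanged.
106.56 MHz mod fs = 49.24 MHz.
49.24 MHz > fs/2 = 28.66 MHz, folds to fs − 49.24 MHz = 8.08 MHz.
243.36 MHz mod fs = 14.08 MHz.
14.08 MHz ≤ fs/2 = 28.66 MHz, appears at 14.08 MHz.
75.16 MHz mod fs = 17.84 MHz.
17.84 MHz ≤ fs/2 = 28.66 MHz, appears at 17.84 MHz.
238.14 MHz mod fs = 8.86 MHz.
8.86 MHz ≤ fs/2 = 28.66 MHz, appears at 8.86 MHz.
Distinct values: {8.08 MHz, 8.86 MHz, 14.08 MHz, 17.84 MHz, 21.62 MHz}.

8.08 MHz, 8.86 MHz, 14.08 MHz, 17.84 MHz, 21.62 MHz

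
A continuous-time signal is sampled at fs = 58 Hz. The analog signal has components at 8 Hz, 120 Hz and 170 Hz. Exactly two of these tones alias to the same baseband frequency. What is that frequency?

4 Hz

fs/2 = 29 Hz.
8 Hz ≤ fs/2 = 29 Hz, passes unchanged.
120 Hz mod fs = 4 Hz.
4 Hz ≤ fs/2 = 29 Hz, appears at 4 Hz.
170 Hz mod fs = 54 Hz.
54 Hz > fs/2 = 29 Hz, folds to fs − 54 Hz = 4 Hz.
120 Hz and 170 Hz both map to 4 Hz.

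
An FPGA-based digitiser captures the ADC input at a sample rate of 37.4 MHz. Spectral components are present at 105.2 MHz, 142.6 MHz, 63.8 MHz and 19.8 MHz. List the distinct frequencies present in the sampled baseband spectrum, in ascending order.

7 MHz, 11 MHz, 17.6 MHz

fs/2 = 18.7 MHz.
105.2 MHz mod fs = 30.4 MHz.
30.4 MHz > fs/2 = 18.7 MHz, folds to fs − 30.4 MHz = 7 MHz.
142.6 MHz mod fs = 30.4 MHz.
30.4 MHz > fs/2 = 18.7 MHz, folds to fs − 30.4 MHz = 7 MHz.
63.8 MHz mod fs = 26.4 MHz.
26.4 MHz > fs/2 = 18.7 MHz, folds to fs − 26.4 MHz = 11 MHz.
19.8 MHz > fs/2 = 18.7 MHz, folds to fs − 19.8 MHz = 17.6 MHz.
Distinct values: {7 MHz, 11 MHz, 17.6 MHz}.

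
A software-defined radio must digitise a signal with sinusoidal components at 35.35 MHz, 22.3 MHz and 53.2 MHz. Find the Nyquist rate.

106.4 MHz

Highest-frequency component: 53.2 MHz.
Nyquist rate = 2 × 53.2 MHz = 106.4 MHz.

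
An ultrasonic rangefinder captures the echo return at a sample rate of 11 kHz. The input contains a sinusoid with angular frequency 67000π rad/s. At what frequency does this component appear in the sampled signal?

ω = 67000π rad/s → f = ω/(2π) = 33500 Hz = 33.5 kHz.
33.5 kHz mod fs = 0.5 kHz.
0.5 kHz ≤ fs/2 = 5.5 kHz, appears at 0.5 kHz.

0.5 kHz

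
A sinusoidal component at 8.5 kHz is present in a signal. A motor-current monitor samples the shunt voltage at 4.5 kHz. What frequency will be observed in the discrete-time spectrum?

8.5 kHz mod fs = 4 kHz.
4 kHz > fs/2 = 2.25 kHz, folds to fs − 4 kHz = 0.5 kHz.

0.5 kHz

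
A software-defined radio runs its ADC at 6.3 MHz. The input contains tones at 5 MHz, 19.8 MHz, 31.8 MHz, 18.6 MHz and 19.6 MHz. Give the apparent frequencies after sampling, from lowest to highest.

fs/2 = 3.15 MHz.
5 MHz > fs/2 = 3.15 MHz, folds to fs − 5 MHz = 1.3 MHz.
19.8 MHz mod fs = 0.9 MHz.
0.9 MHz ≤ fs/2 = 3.15 MHz, appears at 0.9 MHz.
31.8 MHz mod fs = 0.3 MHz.
0.3 MHz ≤ fs/2 = 3.15 MHz, appears at 0.3 MHz.
18.6 MHz mod fs = 6 MHz.
6 MHz > fs/2 = 3.15 MHz, folds to fs − 6 MHz = 0.3 MHz.
19.6 MHz mod fs = 0.7 MHz.
0.7 MHz ≤ fs/2 = 3.15 MHz, appears at 0.7 MHz.
Distinct values: {0.3 MHz, 0.7 MHz, 0.9 MHz, 1.3 MHz}.

0.3 MHz, 0.7 MHz, 0.9 MHz, 1.3 MHz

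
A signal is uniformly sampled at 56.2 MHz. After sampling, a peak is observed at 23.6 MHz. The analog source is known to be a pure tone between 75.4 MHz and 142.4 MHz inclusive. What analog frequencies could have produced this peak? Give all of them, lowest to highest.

79.8 MHz, 88.8 MHz, 136 MHz

Frequencies that alias to 23.6 MHz are k·fs ± 23.6 MHz for integer k ≥ 0.
k=0: 23.6 MHz.
k=1: 32.6 MHz, 79.8 MHz.
k=2: 88.8 MHz, 136 MHz.
k=3: 145 MHz, 192.2 MHz.
Within [75.4 MHz, 142.4 MHz]: 79.8 MHz, 88.8 MHz, 136 MHz.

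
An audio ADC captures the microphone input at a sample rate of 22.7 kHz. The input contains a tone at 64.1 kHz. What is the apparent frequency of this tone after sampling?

4 kHz

64.1 kHz mod fs = 18.7 kHz.
18.7 kHz > fs/2 = 11.35 kHz, folds to fs − 18.7 kHz = 4 kHz.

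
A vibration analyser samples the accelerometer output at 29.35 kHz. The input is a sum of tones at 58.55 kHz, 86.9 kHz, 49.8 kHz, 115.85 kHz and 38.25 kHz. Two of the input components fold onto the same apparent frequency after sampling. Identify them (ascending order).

38.25 kHz, 49.8 kHz

fs/2 = 14.675 kHz.
58.55 kHz mod fs = 29.2 kHz.
29.2 kHz > fs/2 = 14.675 kHz, folds to fs − 29.2 kHz = 0.15 kHz.
86.9 kHz mod fs = 28.2 kHz.
28.2 kHz > fs/2 = 14.675 kHz, folds to fs − 28.2 kHz = 1.15 kHz.
49.8 kHz mod fs = 20.45 kHz.
20.45 kHz > fs/2 = 14.675 kHz, folds to fs − 20.45 kHz = 8.9 kHz.
115.85 kHz mod fs = 27.8 kHz.
27.8 kHz > fs/2 = 14.675 kHz, folds to fs − 27.8 kHz = 1.55 kHz.
38.25 kHz mod fs = 8.9 kHz.
8.9 kHz ≤ fs/2 = 14.675 kHz, appears at 8.9 kHz.
38.25 kHz and 49.8 kHz both map to 8.9 kHz.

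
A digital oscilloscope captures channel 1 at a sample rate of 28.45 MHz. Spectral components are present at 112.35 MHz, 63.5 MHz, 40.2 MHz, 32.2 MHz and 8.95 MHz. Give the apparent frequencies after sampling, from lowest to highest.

1.45 MHz, 3.75 MHz, 6.6 MHz, 8.95 MHz, 11.75 MHz

fs/2 = 14.225 MHz.
112.35 MHz mod fs = 27 MHz.
27 MHz > fs/2 = 14.225 MHz, folds to fs − 27 MHz = 1.45 MHz.
63.5 MHz mod fs = 6.6 MHz.
6.6 MHz ≤ fs/2 = 14.225 MHz, appears at 6.6 MHz.
40.2 MHz mod fs = 11.75 MHz.
11.75 MHz ≤ fs/2 = 14.225 MHz, appears at 11.75 MHz.
32.2 MHz mod fs = 3.75 MHz.
3.75 MHz ≤ fs/2 = 14.225 MHz, appears at 3.75 MHz.
8.95 MHz ≤ fs/2 = 14.225 MHz, passes unchanged.
Distinct values: {1.45 MHz, 3.75 MHz, 6.6 MHz, 8.95 MHz, 11.75 MHz}.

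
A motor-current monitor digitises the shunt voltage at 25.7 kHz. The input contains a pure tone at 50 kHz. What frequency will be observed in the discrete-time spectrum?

50 kHz mod fs = 24.3 kHz.
24.3 kHz > fs/2 = 12.85 kHz, folds to fs − 24.3 kHz = 1.4 kHz.

1.4 kHz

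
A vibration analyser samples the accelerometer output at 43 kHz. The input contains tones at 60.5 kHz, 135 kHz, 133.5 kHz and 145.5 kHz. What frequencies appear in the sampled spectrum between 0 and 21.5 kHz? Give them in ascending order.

fs/2 = 21.5 kHz.
60.5 kHz mod fs = 17.5 kHz.
17.5 kHz ≤ fs/2 = 21.5 kHz, appears at 17.5 kHz.
135 kHz mod fs = 6 kHz.
6 kHz ≤ fs/2 = 21.5 kHz, appears at 6 kHz.
133.5 kHz mod fs = 4.5 kHz.
4.5 kHz ≤ fs/2 = 21.5 kHz, appears at 4.5 kHz.
145.5 kHz mod fs = 16.5 kHz.
16.5 kHz ≤ fs/2 = 21.5 kHz, appears at 16.5 kHz.
Distinct values: {4.5 kHz, 6 kHz, 16.5 kHz, 17.5 kHz}.

4.5 kHz, 6 kHz, 16.5 kHz, 17.5 kHz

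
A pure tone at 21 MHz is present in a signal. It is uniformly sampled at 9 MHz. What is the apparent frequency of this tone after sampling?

3 MHz

21 MHz mod fs = 3 MHz.
3 MHz ≤ fs/2 = 4.5 MHz, appears at 3 MHz.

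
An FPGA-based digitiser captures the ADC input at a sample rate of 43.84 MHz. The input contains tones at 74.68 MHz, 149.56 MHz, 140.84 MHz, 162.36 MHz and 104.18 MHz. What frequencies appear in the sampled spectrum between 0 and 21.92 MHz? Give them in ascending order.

9.32 MHz, 13 MHz, 16.5 MHz, 18.04 MHz

fs/2 = 21.92 MHz.
74.68 MHz mod fs = 30.84 MHz.
30.84 MHz > fs/2 = 21.92 MHz, folds to fs − 30.84 MHz = 13 MHz.
149.56 MHz mod fs = 18.04 MHz.
18.04 MHz ≤ fs/2 = 21.92 MHz, appears at 18.04 MHz.
140.84 MHz mod fs = 9.32 MHz.
9.32 MHz ≤ fs/2 = 21.92 MHz, appears at 9.32 MHz.
162.36 MHz mod fs = 30.84 MHz.
30.84 MHz > fs/2 = 21.92 MHz, folds to fs − 30.84 MHz = 13 MHz.
104.18 MHz mod fs = 16.5 MHz.
16.5 MHz ≤ fs/2 = 21.92 MHz, appears at 16.5 MHz.
Distinct values: {9.32 MHz, 13 MHz, 16.5 MHz, 18.04 MHz}.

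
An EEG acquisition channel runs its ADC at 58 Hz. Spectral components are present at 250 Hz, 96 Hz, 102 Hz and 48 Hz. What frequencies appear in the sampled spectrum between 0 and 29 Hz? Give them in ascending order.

fs/2 = 29 Hz.
250 Hz mod fs = 18 Hz.
18 Hz ≤ fs/2 = 29 Hz, appears at 18 Hz.
96 Hz mod fs = 38 Hz.
38 Hz > fs/2 = 29 Hz, folds to fs − 38 Hz = 20 Hz.
102 Hz mod fs = 44 Hz.
44 Hz > fs/2 = 29 Hz, folds to fs − 44 Hz = 14 Hz.
48 Hz > fs/2 = 29 Hz, folds to fs − 48 Hz = 10 Hz.
Distinct values: {10 Hz, 14 Hz, 18 Hz, 20 Hz}.

10 Hz, 14 Hz, 18 Hz, 20 Hz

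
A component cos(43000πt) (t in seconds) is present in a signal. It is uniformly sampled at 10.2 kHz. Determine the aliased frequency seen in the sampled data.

1.1 kHz

ω = 43000π rad/s → f = ω/(2π) = 21500 Hz = 21.5 kHz.
21.5 kHz mod fs = 1.1 kHz.
1.1 kHz ≤ fs/2 = 5.1 kHz, appears at 1.1 kHz.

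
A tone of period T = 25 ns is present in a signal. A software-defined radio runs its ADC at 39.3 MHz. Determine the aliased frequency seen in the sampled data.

T = 25 ns → f = 1/T = 40 MHz.
40 MHz mod fs = 0.7 MHz.
0.7 MHz ≤ fs/2 = 19.65 MHz, appears at 0.7 MHz.

0.7 MHz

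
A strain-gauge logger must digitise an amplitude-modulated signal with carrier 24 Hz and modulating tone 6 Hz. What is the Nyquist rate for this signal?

AM sidebands sit at fc ± fm = 18 Hz and 30 Hz.
Highest-frequency component: 30 Hz.
Nyquist rate = 2 × 30 Hz = 60 Hz.

60 Hz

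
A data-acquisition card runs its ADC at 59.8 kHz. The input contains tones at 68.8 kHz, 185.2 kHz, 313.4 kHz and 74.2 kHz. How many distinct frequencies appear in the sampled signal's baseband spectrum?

3

fs/2 = 29.9 kHz.
68.8 kHz mod fs = 9 kHz.
9 kHz ≤ fs/2 = 29.9 kHz, appears at 9 kHz.
185.2 kHz mod fs = 5.8 kHz.
5.8 kHz ≤ fs/2 = 29.9 kHz, appears at 5.8 kHz.
313.4 kHz mod fs = 14.4 kHz.
14.4 kHz ≤ fs/2 = 29.9 kHz, appears at 14.4 kHz.
74.2 kHz mod fs = 14.4 kHz.
14.4 kHz ≤ fs/2 = 29.9 kHz, appears at 14.4 kHz.
Distinct values: {5.8 kHz, 9 kHz, 14.4 kHz} → 3.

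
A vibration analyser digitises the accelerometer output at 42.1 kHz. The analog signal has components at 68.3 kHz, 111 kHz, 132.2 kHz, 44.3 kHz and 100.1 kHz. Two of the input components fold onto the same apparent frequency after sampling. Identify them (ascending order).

68.3 kHz, 100.1 kHz

fs/2 = 21.05 kHz.
68.3 kHz mod fs = 26.2 kHz.
26.2 kHz > fs/2 = 21.05 kHz, folds to fs − 26.2 kHz = 15.9 kHz.
111 kHz mod fs = 26.8 kHz.
26.8 kHz > fs/2 = 21.05 kHz, folds to fs − 26.8 kHz = 15.3 kHz.
132.2 kHz mod fs = 5.9 kHz.
5.9 kHz ≤ fs/2 = 21.05 kHz, appears at 5.9 kHz.
44.3 kHz mod fs = 2.2 kHz.
2.2 kHz ≤ fs/2 = 21.05 kHz, appears at 2.2 kHz.
100.1 kHz mod fs = 15.9 kHz.
15.9 kHz ≤ fs/2 = 21.05 kHz, appears at 15.9 kHz.
68.3 kHz and 100.1 kHz both map to 15.9 kHz.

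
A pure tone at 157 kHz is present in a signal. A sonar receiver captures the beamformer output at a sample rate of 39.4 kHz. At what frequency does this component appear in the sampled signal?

0.6 kHz

157 kHz mod fs = 38.8 kHz.
38.8 kHz > fs/2 = 19.7 kHz, folds to fs − 38.8 kHz = 0.6 kHz.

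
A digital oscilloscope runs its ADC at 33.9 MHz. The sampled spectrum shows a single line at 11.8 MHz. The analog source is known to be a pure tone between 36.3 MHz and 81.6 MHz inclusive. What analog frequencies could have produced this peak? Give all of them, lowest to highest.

45.7 MHz, 56 MHz, 79.6 MHz

Frequencies that alias to 11.8 MHz are k·fs ± 11.8 MHz for integer k ≥ 0.
k=0: 11.8 MHz.
k=1: 22.1 MHz, 45.7 MHz.
k=2: 56 MHz, 79.6 MHz.
k=3: 89.9 MHz, 113.5 MHz.
Within [36.3 MHz, 81.6 MHz]: 45.7 MHz, 56 MHz, 79.6 MHz.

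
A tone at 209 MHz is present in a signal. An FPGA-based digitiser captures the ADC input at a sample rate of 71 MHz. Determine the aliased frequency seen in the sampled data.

209 MHz mod fs = 67 MHz.
67 MHz > fs/2 = 35.5 MHz, folds to fs − 67 MHz = 4 MHz.

4 MHz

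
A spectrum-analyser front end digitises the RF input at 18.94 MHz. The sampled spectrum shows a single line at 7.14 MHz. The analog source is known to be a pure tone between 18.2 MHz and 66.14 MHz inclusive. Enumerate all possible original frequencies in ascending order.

Frequencies that alias to 7.14 MHz are k·fs ± 7.14 MHz for integer k ≥ 0.
k=0: 7.14 MHz.
k=1: 11.8 MHz, 26.08 MHz.
k=2: 30.74 MHz, 45.02 MHz.
k=3: 49.68 MHz, 63.96 MHz.
k=4: 68.62 MHz, 82.9 MHz.
Within [18.2 MHz, 66.14 MHz]: 26.08 MHz, 30.74 MHz, 45.02 MHz, 49.68 MHz, 63.96 MHz.

26.08 MHz, 30.74 MHz, 45.02 MHz, 49.68 MHz, 63.96 MHz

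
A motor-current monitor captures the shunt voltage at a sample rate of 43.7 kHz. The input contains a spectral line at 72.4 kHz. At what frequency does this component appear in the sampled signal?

72.4 kHz mod fs = 28.7 kHz.
28.7 kHz > fs/2 = 21.85 kHz, folds to fs − 28.7 kHz = 15 kHz.

15 kHz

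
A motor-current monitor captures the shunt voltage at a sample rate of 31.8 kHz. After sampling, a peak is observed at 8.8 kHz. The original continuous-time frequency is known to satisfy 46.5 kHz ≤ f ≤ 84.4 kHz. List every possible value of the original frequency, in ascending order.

Frequencies that alias to 8.8 kHz are k·fs ± 8.8 kHz for integer k ≥ 0.
k=0: 8.8 kHz.
k=1: 23 kHz, 40.6 kHz.
k=2: 54.8 kHz, 72.4 kHz.
k=3: 86.6 kHz, 104.2 kHz.
Within [46.5 kHz, 84.4 kHz]: 54.8 kHz, 72.4 kHz.

54.8 kHz, 72.4 kHz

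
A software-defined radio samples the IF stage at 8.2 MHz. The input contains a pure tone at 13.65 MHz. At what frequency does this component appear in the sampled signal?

2.75 MHz

13.65 MHz mod fs = 5.45 MHz.
5.45 MHz > fs/2 = 4.1 MHz, folds to fs − 5.45 MHz = 2.75 MHz.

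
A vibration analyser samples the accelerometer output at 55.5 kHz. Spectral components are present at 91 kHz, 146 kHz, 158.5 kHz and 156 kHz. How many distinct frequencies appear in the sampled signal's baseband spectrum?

4

fs/2 = 27.75 kHz.
91 kHz mod fs = 35.5 kHz.
35.5 kHz > fs/2 = 27.75 kHz, folds to fs − 35.5 kHz = 20 kHz.
146 kHz mod fs = 35 kHz.
35 kHz > fs/2 = 27.75 kHz, folds to fs − 35 kHz = 20.5 kHz.
158.5 kHz mod fs = 47.5 kHz.
47.5 kHz > fs/2 = 27.75 kHz, folds to fs − 47.5 kHz = 8 kHz.
156 kHz mod fs = 45 kHz.
45 kHz > fs/2 = 27.75 kHz, folds to fs − 45 kHz = 10.5 kHz.
Distinct values: {8 kHz, 10.5 kHz, 20 kHz, 20.5 kHz} → 4.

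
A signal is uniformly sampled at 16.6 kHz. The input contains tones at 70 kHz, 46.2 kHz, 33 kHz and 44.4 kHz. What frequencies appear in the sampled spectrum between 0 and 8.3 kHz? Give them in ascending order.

fs/2 = 8.3 kHz.
70 kHz mod fs = 3.6 kHz.
3.6 kHz ≤ fs/2 = 8.3 kHz, appears at 3.6 kHz.
46.2 kHz mod fs = 13 kHz.
13 kHz > fs/2 = 8.3 kHz, folds to fs − 13 kHz = 3.6 kHz.
33 kHz mod fs = 16.4 kHz.
16.4 kHz > fs/2 = 8.3 kHz, folds to fs − 16.4 kHz = 0.2 kHz.
44.4 kHz mod fs = 11.2 kHz.
11.2 kHz > fs/2 = 8.3 kHz, folds to fs − 11.2 kHz = 5.4 kHz.
Distinct values: {0.2 kHz, 3.6 kHz, 5.4 kHz}.

0.2 kHz, 3.6 kHz, 5.4 kHz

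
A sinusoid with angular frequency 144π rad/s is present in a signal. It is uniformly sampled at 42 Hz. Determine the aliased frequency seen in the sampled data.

ω = 144π rad/s → f = ω/(2π) = 72 Hz.
72 Hz mod fs = 30 Hz.
30 Hz > fs/2 = 21 Hz, folds to fs − 30 Hz = 12 Hz.

12 Hz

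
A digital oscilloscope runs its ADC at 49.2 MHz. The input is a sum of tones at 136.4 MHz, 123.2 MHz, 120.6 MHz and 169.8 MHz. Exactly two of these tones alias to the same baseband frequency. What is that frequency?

fs/2 = 24.6 MHz.
136.4 MHz mod fs = 38 MHz.
38 MHz > fs/2 = 24.6 MHz, folds to fs − 38 MHz = 11.2 MHz.
123.2 MHz mod fs = 24.8 MHz.
24.8 MHz > fs/2 = 24.6 MHz, folds to fs − 24.8 MHz = 24.4 MHz.
120.6 MHz mod fs = 22.2 MHz.
22.2 MHz ≤ fs/2 = 24.6 MHz, appears at 22.2 MHz.
169.8 MHz mod fs = 22.2 MHz.
22.2 MHz ≤ fs/2 = 24.6 MHz, appears at 22.2 MHz.
120.6 MHz and 169.8 MHz both map to 22.2 MHz.

22.2 MHz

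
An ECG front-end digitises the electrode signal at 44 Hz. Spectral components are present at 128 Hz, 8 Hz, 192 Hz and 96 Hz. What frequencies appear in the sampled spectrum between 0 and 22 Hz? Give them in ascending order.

4 Hz, 8 Hz, 16 Hz

fs/2 = 22 Hz.
128 Hz mod fs = 40 Hz.
40 Hz > fs/2 = 22 Hz, folds to fs − 40 Hz = 4 Hz.
8 Hz ≤ fs/2 = 22 Hz, passes unchanged.
192 Hz mod fs = 16 Hz.
16 Hz ≤ fs/2 = 22 Hz, appears at 16 Hz.
96 Hz mod fs = 8 Hz.
8 Hz ≤ fs/2 = 22 Hz, appears at 8 Hz.
Distinct values: {4 Hz, 8 Hz, 16 Hz}.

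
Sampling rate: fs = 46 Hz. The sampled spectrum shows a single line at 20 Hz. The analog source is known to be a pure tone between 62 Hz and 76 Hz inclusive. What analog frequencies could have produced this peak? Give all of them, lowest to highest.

66 Hz, 72 Hz

Frequencies that alias to 20 Hz are k·fs ± 20 Hz for integer k ≥ 0.
k=0: 20 Hz.
k=1: 26 Hz, 66 Hz.
k=2: 72 Hz, 112 Hz.
k=3: 118 Hz, 158 Hz.
Within [62 Hz, 76 Hz]: 66 Hz, 72 Hz.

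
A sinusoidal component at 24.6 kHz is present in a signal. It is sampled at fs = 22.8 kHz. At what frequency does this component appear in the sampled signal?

1.8 kHz

24.6 kHz mod fs = 1.8 kHz.
1.8 kHz ≤ fs/2 = 11.4 kHz, appears at 1.8 kHz.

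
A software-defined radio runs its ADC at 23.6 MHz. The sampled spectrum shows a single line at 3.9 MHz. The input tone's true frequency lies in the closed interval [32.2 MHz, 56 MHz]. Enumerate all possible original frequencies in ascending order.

43.3 MHz, 51.1 MHz

Frequencies that alias to 3.9 MHz are k·fs ± 3.9 MHz for integer k ≥ 0.
k=0: 3.9 MHz.
k=1: 19.7 MHz, 27.5 MHz.
k=2: 43.3 MHz, 51.1 MHz.
k=3: 66.9 MHz, 74.7 MHz.
Within [32.2 MHz, 56 MHz]: 43.3 MHz, 51.1 MHz.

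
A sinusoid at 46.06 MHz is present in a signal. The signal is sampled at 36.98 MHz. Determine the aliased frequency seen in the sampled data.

9.08 MHz

46.06 MHz mod fs = 9.08 MHz.
9.08 MHz ≤ fs/2 = 18.49 MHz, appears at 9.08 MHz.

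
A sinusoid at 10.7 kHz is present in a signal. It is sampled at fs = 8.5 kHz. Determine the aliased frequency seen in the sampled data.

10.7 kHz mod fs = 2.2 kHz.
2.2 kHz ≤ fs/2 = 4.25 kHz, appears at 2.2 kHz.

2.2 kHz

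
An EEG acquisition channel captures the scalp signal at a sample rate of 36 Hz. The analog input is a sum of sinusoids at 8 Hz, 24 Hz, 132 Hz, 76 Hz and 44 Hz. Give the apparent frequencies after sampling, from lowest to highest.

4 Hz, 8 Hz, 12 Hz

fs/2 = 18 Hz.
8 Hz ≤ fs/2 = 18 Hz, passes unchanged.
24 Hz > fs/2 = 18 Hz, folds to fs − 24 Hz = 12 Hz.
132 Hz mod fs = 24 Hz.
24 Hz > fs/2 = 18 Hz, folds to fs − 24 Hz = 12 Hz.
76 Hz mod fs = 4 Hz.
4 Hz ≤ fs/2 = 18 Hz, appears at 4 Hz.
44 Hz mod fs = 8 Hz.
8 Hz ≤ fs/2 = 18 Hz, appears at 8 Hz.
Distinct values: {4 Hz, 8 Hz, 12 Hz}.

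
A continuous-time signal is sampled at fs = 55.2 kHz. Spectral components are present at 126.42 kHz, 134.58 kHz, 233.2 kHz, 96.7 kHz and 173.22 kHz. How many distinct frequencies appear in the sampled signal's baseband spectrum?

5

fs/2 = 27.6 kHz.
126.42 kHz mod fs = 16.02 kHz.
16.02 kHz ≤ fs/2 = 27.6 kHz, appears at 16.02 kHz.
134.58 kHz mod fs = 24.18 kHz.
24.18 kHz ≤ fs/2 = 27.6 kHz, appears at 24.18 kHz.
233.2 kHz mod fs = 12.4 kHz.
12.4 kHz ≤ fs/2 = 27.6 kHz, appears at 12.4 kHz.
96.7 kHz mod fs = 41.5 kHz.
41.5 kHz > fs/2 = 27.6 kHz, folds to fs − 41.5 kHz = 13.7 kHz.
173.22 kHz mod fs = 7.62 kHz.
7.62 kHz ≤ fs/2 = 27.6 kHz, appears at 7.62 kHz.
Distinct values: {7.62 kHz, 12.4 kHz, 13.7 kHz, 16.02 kHz, 24.18 kHz} → 5.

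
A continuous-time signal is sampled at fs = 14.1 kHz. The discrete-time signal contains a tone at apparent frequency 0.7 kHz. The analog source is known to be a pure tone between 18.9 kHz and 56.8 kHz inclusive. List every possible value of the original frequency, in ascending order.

27.5 kHz, 28.9 kHz, 41.6 kHz, 43 kHz, 55.7 kHz

Frequencies that alias to 0.7 kHz are k·fs ± 0.7 kHz for integer k ≥ 0.
k=0: 0.7 kHz.
k=1: 13.4 kHz, 14.8 kHz.
k=2: 27.5 kHz, 28.9 kHz.
k=3: 41.6 kHz, 43 kHz.
k=4: 55.7 kHz, 57.1 kHz.
k=5: 69.8 kHz, 71.2 kHz.
Within [18.9 kHz, 56.8 kHz]: 27.5 kHz, 28.9 kHz, 41.6 kHz, 43 kHz, 55.7 kHz.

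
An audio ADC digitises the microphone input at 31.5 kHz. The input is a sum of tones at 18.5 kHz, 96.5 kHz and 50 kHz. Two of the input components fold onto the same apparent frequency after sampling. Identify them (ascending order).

18.5 kHz, 50 kHz

fs/2 = 15.75 kHz.
18.5 kHz > fs/2 = 15.75 kHz, folds to fs − 18.5 kHz = 13 kHz.
96.5 kHz mod fs = 2 kHz.
2 kHz ≤ fs/2 = 15.75 kHz, appears at 2 kHz.
50 kHz mod fs = 18.5 kHz.
18.5 kHz > fs/2 = 15.75 kHz, folds to fs − 18.5 kHz = 13 kHz.
18.5 kHz and 50 kHz both map to 13 kHz.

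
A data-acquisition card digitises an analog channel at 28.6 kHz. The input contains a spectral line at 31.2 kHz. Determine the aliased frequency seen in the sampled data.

2.6 kHz

31.2 kHz mod fs = 2.6 kHz.
2.6 kHz ≤ fs/2 = 14.3 kHz, appears at 2.6 kHz.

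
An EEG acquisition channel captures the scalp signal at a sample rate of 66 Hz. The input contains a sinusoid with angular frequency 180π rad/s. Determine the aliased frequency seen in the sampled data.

ω = 180π rad/s → f = ω/(2π) = 90 Hz.
90 Hz mod fs = 24 Hz.
24 Hz ≤ fs/2 = 33 Hz, appears at 24 Hz.

24 Hz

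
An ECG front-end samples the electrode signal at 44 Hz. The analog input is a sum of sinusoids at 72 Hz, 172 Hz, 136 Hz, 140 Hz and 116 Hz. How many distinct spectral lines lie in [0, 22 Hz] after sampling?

fs/2 = 22 Hz.
72 Hz mod fs = 28 Hz.
28 Hz > fs/2 = 22 Hz, folds to fs − 28 Hz = 16 Hz.
172 Hz mod fs = 40 Hz.
40 Hz > fs/2 = 22 Hz, folds to fs − 40 Hz = 4 Hz.
136 Hz mod fs = 4 Hz.
4 Hz ≤ fs/2 = 22 Hz, appears at 4 Hz.
140 Hz mod fs = 8 Hz.
8 Hz ≤ fs/2 = 22 Hz, appears at 8 Hz.
116 Hz mod fs = 28 Hz.
28 Hz > fs/2 = 22 Hz, folds to fs − 28 Hz = 16 Hz.
Distinct values: {4 Hz, 8 Hz, 16 Hz} → 3.

3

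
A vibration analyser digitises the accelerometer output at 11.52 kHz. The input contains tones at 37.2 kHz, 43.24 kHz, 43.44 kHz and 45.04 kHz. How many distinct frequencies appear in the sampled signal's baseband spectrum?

fs/2 = 5.76 kHz.
37.2 kHz mod fs = 2.64 kHz.
2.64 kHz ≤ fs/2 = 5.76 kHz, appears at 2.64 kHz.
43.24 kHz mod fs = 8.68 kHz.
8.68 kHz > fs/2 = 5.76 kHz, folds to fs − 8.68 kHz = 2.84 kHz.
43.44 kHz mod fs = 8.88 kHz.
8.88 kHz > fs/2 = 5.76 kHz, folds to fs − 8.88 kHz = 2.64 kHz.
45.04 kHz mod fs = 10.48 kHz.
10.48 kHz > fs/2 = 5.76 kHz, folds to fs − 10.48 kHz = 1.04 kHz.
Distinct values: {1.04 kHz, 2.64 kHz, 2.84 kHz} → 3.

3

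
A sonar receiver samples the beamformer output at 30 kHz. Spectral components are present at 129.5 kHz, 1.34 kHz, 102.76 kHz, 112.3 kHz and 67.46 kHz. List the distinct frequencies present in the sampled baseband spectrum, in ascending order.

1.34 kHz, 7.46 kHz, 7.7 kHz, 9.5 kHz, 12.76 kHz

fs/2 = 15 kHz.
129.5 kHz mod fs = 9.5 kHz.
9.5 kHz ≤ fs/2 = 15 kHz, appears at 9.5 kHz.
1.34 kHz ≤ fs/2 = 15 kHz, passes unchanged.
102.76 kHz mod fs = 12.76 kHz.
12.76 kHz ≤ fs/2 = 15 kHz, appears at 12.76 kHz.
112.3 kHz mod fs = 22.3 kHz.
22.3 kHz > fs/2 = 15 kHz, folds to fs − 22.3 kHz = 7.7 kHz.
67.46 kHz mod fs = 7.46 kHz.
7.46 kHz ≤ fs/2 = 15 kHz, appears at 7.46 kHz.
Distinct values: {1.34 kHz, 7.46 kHz, 7.7 kHz, 9.5 kHz, 12.76 kHz}.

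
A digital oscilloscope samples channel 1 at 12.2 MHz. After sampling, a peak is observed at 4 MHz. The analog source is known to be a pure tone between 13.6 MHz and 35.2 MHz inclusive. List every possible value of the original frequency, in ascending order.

Frequencies that alias to 4 MHz are k·fs ± 4 MHz for integer k ≥ 0.
k=0: 4 MHz.
k=1: 8.2 MHz, 16.2 MHz.
k=2: 20.4 MHz, 28.4 MHz.
k=3: 32.6 MHz, 40.6 MHz.
k=4: 44.8 MHz, 52.8 MHz.
Within [13.6 MHz, 35.2 MHz]: 16.2 MHz, 20.4 MHz, 28.4 MHz, 32.6 MHz.

16.2 MHz, 20.4 MHz, 28.4 MHz, 32.6 MHz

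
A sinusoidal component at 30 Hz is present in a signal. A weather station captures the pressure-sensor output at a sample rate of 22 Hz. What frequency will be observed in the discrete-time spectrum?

8 Hz

30 Hz mod fs = 8 Hz.
8 Hz ≤ fs/2 = 11 Hz, appears at 8 Hz.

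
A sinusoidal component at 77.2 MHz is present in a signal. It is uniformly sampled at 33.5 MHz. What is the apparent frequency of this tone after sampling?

10.2 MHz

77.2 MHz mod fs = 10.2 MHz.
10.2 MHz ≤ fs/2 = 16.75 MHz, appears at 10.2 MHz.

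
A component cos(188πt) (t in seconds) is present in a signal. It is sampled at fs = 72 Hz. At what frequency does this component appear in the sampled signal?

ω = 188π rad/s → f = ω/(2π) = 94 Hz.
94 Hz mod fs = 22 Hz.
22 Hz ≤ fs/2 = 36 Hz, appears at 22 Hz.

22 Hz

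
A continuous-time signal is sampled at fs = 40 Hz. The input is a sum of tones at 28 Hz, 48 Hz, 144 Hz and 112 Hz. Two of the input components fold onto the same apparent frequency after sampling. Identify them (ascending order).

fs/2 = 20 Hz.
28 Hz > fs/2 = 20 Hz, folds to fs − 28 Hz = 12 Hz.
48 Hz mod fs = 8 Hz.
8 Hz ≤ fs/2 = 20 Hz, appears at 8 Hz.
144 Hz mod fs = 24 Hz.
24 Hz > fs/2 = 20 Hz, folds to fs − 24 Hz = 16 Hz.
112 Hz mod fs = 32 Hz.
32 Hz > fs/2 = 20 Hz, folds to fs − 32 Hz = 8 Hz.
48 Hz and 112 Hz both map to 8 Hz.

48 Hz, 112 Hz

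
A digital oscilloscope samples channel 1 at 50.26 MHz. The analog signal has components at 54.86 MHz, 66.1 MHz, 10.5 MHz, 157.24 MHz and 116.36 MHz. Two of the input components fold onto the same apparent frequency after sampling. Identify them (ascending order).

fs/2 = 25.13 MHz.
54.86 MHz mod fs = 4.6 MHz.
4.6 MHz ≤ fs/2 = 25.13 MHz, appears at 4.6 MHz.
66.1 MHz mod fs = 15.84 MHz.
15.84 MHz ≤ fs/2 = 25.13 MHz, appears at 15.84 MHz.
10.5 MHz ≤ fs/2 = 25.13 MHz, passes unchanged.
157.24 MHz mod fs = 6.46 MHz.
6.46 MHz ≤ fs/2 = 25.13 MHz, appears at 6.46 MHz.
116.36 MHz mod fs = 15.84 MHz.
15.84 MHz ≤ fs/2 = 25.13 MHz, appears at 15.84 MHz.
66.1 MHz and 116.36 MHz both map to 15.84 MHz.

66.1 MHz, 116.36 MHz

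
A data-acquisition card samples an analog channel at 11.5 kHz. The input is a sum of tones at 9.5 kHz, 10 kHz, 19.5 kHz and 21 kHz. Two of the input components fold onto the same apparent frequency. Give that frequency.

fs/2 = 5.75 kHz.
9.5 kHz > fs/2 = 5.75 kHz, folds to fs − 9.5 kHz = 2 kHz.
10 kHz > fs/2 = 5.75 kHz, folds to fs − 10 kHz = 1.5 kHz.
19.5 kHz mod fs = 8 kHz.
8 kHz > fs/2 = 5.75 kHz, folds to fs − 8 kHz = 3.5 kHz.
21 kHz mod fs = 9.5 kHz.
9.5 kHz > fs/2 = 5.75 kHz, folds to fs − 9.5 kHz = 2 kHz.
9.5 kHz and 21 kHz both map to 2 kHz.

2 kHz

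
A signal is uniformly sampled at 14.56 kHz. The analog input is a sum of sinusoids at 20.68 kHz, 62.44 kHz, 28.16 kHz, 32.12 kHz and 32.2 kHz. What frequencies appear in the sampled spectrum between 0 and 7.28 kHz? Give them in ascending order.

0.96 kHz, 3 kHz, 3.08 kHz, 4.2 kHz, 6.12 kHz

fs/2 = 7.28 kHz.
20.68 kHz mod fs = 6.12 kHz.
6.12 kHz ≤ fs/2 = 7.28 kHz, appears at 6.12 kHz.
62.44 kHz mod fs = 4.2 kHz.
4.2 kHz ≤ fs/2 = 7.28 kHz, appears at 4.2 kHz.
28.16 kHz mod fs = 13.6 kHz.
13.6 kHz > fs/2 = 7.28 kHz, folds to fs − 13.6 kHz = 0.96 kHz.
32.12 kHz mod fs = 3 kHz.
3 kHz ≤ fs/2 = 7.28 kHz, appears at 3 kHz.
32.2 kHz mod fs = 3.08 kHz.
3.08 kHz ≤ fs/2 = 7.28 kHz, appears at 3.08 kHz.
Distinct values: {0.96 kHz, 3 kHz, 3.08 kHz, 4.2 kHz, 6.12 kHz}.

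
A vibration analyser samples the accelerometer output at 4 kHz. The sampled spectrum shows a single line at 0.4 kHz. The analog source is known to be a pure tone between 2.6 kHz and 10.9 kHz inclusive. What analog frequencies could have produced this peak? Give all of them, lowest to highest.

3.6 kHz, 4.4 kHz, 7.6 kHz, 8.4 kHz

Frequencies that alias to 0.4 kHz are k·fs ± 0.4 kHz for integer k ≥ 0.
k=0: 0.4 kHz.
k=1: 3.6 kHz, 4.4 kHz.
k=2: 7.6 kHz, 8.4 kHz.
k=3: 11.6 kHz, 12.4 kHz.
Within [2.6 kHz, 10.9 kHz]: 3.6 kHz, 4.4 kHz, 7.6 kHz, 8.4 kHz.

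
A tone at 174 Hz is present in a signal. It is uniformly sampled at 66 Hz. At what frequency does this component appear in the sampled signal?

24 Hz

174 Hz mod fs = 42 Hz.
42 Hz > fs/2 = 33 Hz, folds to fs − 42 Hz = 24 Hz.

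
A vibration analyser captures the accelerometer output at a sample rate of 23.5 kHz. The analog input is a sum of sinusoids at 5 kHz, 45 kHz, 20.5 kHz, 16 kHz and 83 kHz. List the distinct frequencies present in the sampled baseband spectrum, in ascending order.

2 kHz, 3 kHz, 5 kHz, 7.5 kHz, 11 kHz

fs/2 = 11.75 kHz.
5 kHz ≤ fs/2 = 11.75 kHz, passes unchanged.
45 kHz mod fs = 21.5 kHz.
21.5 kHz > fs/2 = 11.75 kHz, folds to fs − 21.5 kHz = 2 kHz.
20.5 kHz > fs/2 = 11.75 kHz, folds to fs − 20.5 kHz = 3 kHz.
16 kHz > fs/2 = 11.75 kHz, folds to fs − 16 kHz = 7.5 kHz.
83 kHz mod fs = 12.5 kHz.
12.5 kHz > fs/2 = 11.75 kHz, folds to fs − 12.5 kHz = 11 kHz.
Distinct values: {2 kHz, 3 kHz, 5 kHz, 7.5 kHz, 11 kHz}.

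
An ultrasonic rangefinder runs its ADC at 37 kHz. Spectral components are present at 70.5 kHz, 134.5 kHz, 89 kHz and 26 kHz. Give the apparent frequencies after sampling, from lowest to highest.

fs/2 = 18.5 kHz.
70.5 kHz mod fs = 33.5 kHz.
33.5 kHz > fs/2 = 18.5 kHz, folds to fs − 33.5 kHz = 3.5 kHz.
134.5 kHz mod fs = 23.5 kHz.
23.5 kHz > fs/2 = 18.5 kHz, folds to fs − 23.5 kHz = 13.5 kHz.
89 kHz mod fs = 15 kHz.
15 kHz ≤ fs/2 = 18.5 kHz, appears at 15 kHz.
26 kHz > fs/2 = 18.5 kHz, folds to fs − 26 kHz = 11 kHz.
Distinct values: {3.5 kHz, 11 kHz, 13.5 kHz, 15 kHz}.

3.5 kHz, 11 kHz, 13.5 kHz, 15 kHz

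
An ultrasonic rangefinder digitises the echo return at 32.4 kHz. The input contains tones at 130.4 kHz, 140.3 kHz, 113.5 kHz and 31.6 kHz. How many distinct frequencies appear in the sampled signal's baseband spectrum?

3

fs/2 = 16.2 kHz.
130.4 kHz mod fs = 0.8 kHz.
0.8 kHz ≤ fs/2 = 16.2 kHz, appears at 0.8 kHz.
140.3 kHz mod fs = 10.7 kHz.
10.7 kHz ≤ fs/2 = 16.2 kHz, appears at 10.7 kHz.
113.5 kHz mod fs = 16.3 kHz.
16.3 kHz > fs/2 = 16.2 kHz, folds to fs − 16.3 kHz = 16.1 kHz.
31.6 kHz > fs/2 = 16.2 kHz, folds to fs − 31.6 kHz = 0.8 kHz.
Distinct values: {0.8 kHz, 10.7 kHz, 16.1 kHz} → 3.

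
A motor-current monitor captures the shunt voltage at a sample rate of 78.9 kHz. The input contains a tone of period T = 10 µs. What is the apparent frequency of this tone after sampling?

21.1 kHz

T = 10 µs → f = 1/T = 100 kHz.
100 kHz mod fs = 21.1 kHz.
21.1 kHz ≤ fs/2 = 39.45 kHz, appears at 21.1 kHz.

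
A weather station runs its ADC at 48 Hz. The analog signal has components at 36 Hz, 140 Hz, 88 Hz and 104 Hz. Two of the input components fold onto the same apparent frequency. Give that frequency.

8 Hz

fs/2 = 24 Hz.
36 Hz > fs/2 = 24 Hz, folds to fs − 36 Hz = 12 Hz.
140 Hz mod fs = 44 Hz.
44 Hz > fs/2 = 24 Hz, folds to fs − 44 Hz = 4 Hz.
88 Hz mod fs = 40 Hz.
40 Hz > fs/2 = 24 Hz, folds to fs − 40 Hz = 8 Hz.
104 Hz mod fs = 8 Hz.
8 Hz ≤ fs/2 = 24 Hz, appears at 8 Hz.
88 Hz and 104 Hz both map to 8 Hz.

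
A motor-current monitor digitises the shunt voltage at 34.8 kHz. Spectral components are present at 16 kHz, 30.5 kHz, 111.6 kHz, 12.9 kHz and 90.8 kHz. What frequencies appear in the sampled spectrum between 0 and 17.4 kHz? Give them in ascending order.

fs/2 = 17.4 kHz.
16 kHz ≤ fs/2 = 17.4 kHz, passes unchanged.
30.5 kHz > fs/2 = 17.4 kHz, folds to fs − 30.5 kHz = 4.3 kHz.
111.6 kHz mod fs = 7.2 kHz.
7.2 kHz ≤ fs/2 = 17.4 kHz, appears at 7.2 kHz.
12.9 kHz ≤ fs/2 = 17.4 kHz, passes unchanged.
90.8 kHz mod fs = 21.2 kHz.
21.2 kHz > fs/2 = 17.4 kHz, folds to fs − 21.2 kHz = 13.6 kHz.
Distinct values: {4.3 kHz, 7.2 kHz, 12.9 kHz, 13.6 kHz, 16 kHz}.

4.3 kHz, 7.2 kHz, 12.9 kHz, 13.6 kHz, 16 kHz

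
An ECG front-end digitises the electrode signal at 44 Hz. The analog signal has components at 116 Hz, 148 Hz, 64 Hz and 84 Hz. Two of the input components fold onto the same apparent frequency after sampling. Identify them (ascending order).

fs/2 = 22 Hz.
116 Hz mod fs = 28 Hz.
28 Hz > fs/2 = 22 Hz, folds to fs − 28 Hz = 16 Hz.
148 Hz mod fs = 16 Hz.
16 Hz ≤ fs/2 = 22 Hz, appears at 16 Hz.
64 Hz mod fs = 20 Hz.
20 Hz ≤ fs/2 = 22 Hz, appears at 20 Hz.
84 Hz mod fs = 40 Hz.
40 Hz > fs/2 = 22 Hz, folds to fs − 40 Hz = 4 Hz.
116 Hz and 148 Hz both map to 16 Hz.

116 Hz, 148 Hz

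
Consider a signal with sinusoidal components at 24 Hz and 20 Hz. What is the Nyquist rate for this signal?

48 Hz

Highest-frequency component: 24 Hz.
Nyquist rate = 2 × 24 Hz = 48 Hz.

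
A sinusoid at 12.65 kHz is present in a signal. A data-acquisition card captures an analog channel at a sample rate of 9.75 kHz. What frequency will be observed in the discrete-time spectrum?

2.9 kHz

12.65 kHz mod fs = 2.9 kHz.
2.9 kHz ≤ fs/2 = 4.875 kHz, appears at 2.9 kHz.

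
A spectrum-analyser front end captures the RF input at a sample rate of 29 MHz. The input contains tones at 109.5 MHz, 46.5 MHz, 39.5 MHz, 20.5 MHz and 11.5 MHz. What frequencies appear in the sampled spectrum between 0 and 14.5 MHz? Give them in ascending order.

fs/2 = 14.5 MHz.
109.5 MHz mod fs = 22.5 MHz.
22.5 MHz > fs/2 = 14.5 MHz, folds to fs − 22.5 MHz = 6.5 MHz.
46.5 MHz mod fs = 17.5 MHz.
17.5 MHz > fs/2 = 14.5 MHz, folds to fs − 17.5 MHz = 11.5 MHz.
39.5 MHz mod fs = 10.5 MHz.
10.5 MHz ≤ fs/2 = 14.5 MHz, appears at 10.5 MHz.
20.5 MHz > fs/2 = 14.5 MHz, folds to fs − 20.5 MHz = 8.5 MHz.
11.5 MHz ≤ fs/2 = 14.5 MHz, passes unchanged.
Distinct values: {6.5 MHz, 8.5 MHz, 10.5 MHz, 11.5 MHz}.

6.5 MHz, 8.5 MHz, 10.5 MHz, 11.5 MHz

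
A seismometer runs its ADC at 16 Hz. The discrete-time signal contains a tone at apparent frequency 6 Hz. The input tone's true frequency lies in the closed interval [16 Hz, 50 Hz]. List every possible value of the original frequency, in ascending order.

Frequencies that alias to 6 Hz are k·fs ± 6 Hz for integer k ≥ 0.
k=0: 6 Hz.
k=1: 10 Hz, 22 Hz.
k=2: 26 Hz, 38 Hz.
k=3: 42 Hz, 54 Hz.
k=4: 58 Hz, 70 Hz.
Within [16 Hz, 50 Hz]: 22 Hz, 26 Hz, 38 Hz, 42 Hz.

22 Hz, 26 Hz, 38 Hz, 42 Hz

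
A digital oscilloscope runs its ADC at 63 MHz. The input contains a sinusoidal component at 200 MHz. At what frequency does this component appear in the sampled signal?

11 MHz

200 MHz mod fs = 11 MHz.
11 MHz ≤ fs/2 = 31.5 MHz, appears at 11 MHz.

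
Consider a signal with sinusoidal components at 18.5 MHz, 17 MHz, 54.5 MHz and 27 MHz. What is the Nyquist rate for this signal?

Highest-frequency component: 54.5 MHz.
Nyquist rate = 2 × 54.5 MHz = 109 MHz.

109 MHz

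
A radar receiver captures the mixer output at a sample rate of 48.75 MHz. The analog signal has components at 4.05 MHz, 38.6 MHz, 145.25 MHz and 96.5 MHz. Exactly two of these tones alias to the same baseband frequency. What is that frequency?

fs/2 = 24.375 MHz.
4.05 MHz ≤ fs/2 = 24.375 MHz, passes unchanged.
38.6 MHz > fs/2 = 24.375 MHz, folds to fs − 38.6 MHz = 10.15 MHz.
145.25 MHz mod fs = 47.75 MHz.
47.75 MHz > fs/2 = 24.375 MHz, folds to fs − 47.75 MHz = 1 MHz.
96.5 MHz mod fs = 47.75 MHz.
47.75 MHz > fs/2 = 24.375 MHz, folds to fs − 47.75 MHz = 1 MHz.
96.5 MHz and 145.25 MHz both map to 1 MHz.

1 MHz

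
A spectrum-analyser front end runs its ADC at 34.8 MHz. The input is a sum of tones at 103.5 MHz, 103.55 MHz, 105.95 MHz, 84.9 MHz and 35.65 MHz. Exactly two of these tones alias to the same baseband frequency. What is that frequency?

fs/2 = 17.4 MHz.
103.5 MHz mod fs = 33.9 MHz.
33.9 MHz > fs/2 = 17.4 MHz, folds to fs − 33.9 MHz = 0.9 MHz.
103.55 MHz mod fs = 33.95 MHz.
33.95 MHz > fs/2 = 17.4 MHz, folds to fs − 33.95 MHz = 0.85 MHz.
105.95 MHz mod fs = 1.55 MHz.
1.55 MHz ≤ fs/2 = 17.4 MHz, appears at 1.55 MHz.
84.9 MHz mod fs = 15.3 MHz.
15.3 MHz ≤ fs/2 = 17.4 MHz, appears at 15.3 MHz.
35.65 MHz mod fs = 0.85 MHz.
0.85 MHz ≤ fs/2 = 17.4 MHz, appears at 0.85 MHz.
35.65 MHz and 103.55 MHz both map to 0.85 MHz.

0.85 MHz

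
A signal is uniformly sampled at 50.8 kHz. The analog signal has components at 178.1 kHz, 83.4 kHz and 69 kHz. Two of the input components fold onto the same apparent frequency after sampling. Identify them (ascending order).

69 kHz, 83.4 kHz

fs/2 = 25.4 kHz.
178.1 kHz mod fs = 25.7 kHz.
25.7 kHz > fs/2 = 25.4 kHz, folds to fs − 25.7 kHz = 25.1 kHz.
83.4 kHz mod fs = 32.6 kHz.
32.6 kHz > fs/2 = 25.4 kHz, folds to fs − 32.6 kHz = 18.2 kHz.
69 kHz mod fs = 18.2 kHz.
18.2 kHz ≤ fs/2 = 25.4 kHz, appears at 18.2 kHz.
69 kHz and 83.4 kHz both map to 18.2 kHz.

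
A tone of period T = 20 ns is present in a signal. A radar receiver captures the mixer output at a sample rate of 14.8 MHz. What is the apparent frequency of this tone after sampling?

T = 20 ns → f = 1/T = 50 MHz.
50 MHz mod fs = 5.6 MHz.
5.6 MHz ≤ fs/2 = 7.4 MHz, appears at 5.6 MHz.

5.6 MHz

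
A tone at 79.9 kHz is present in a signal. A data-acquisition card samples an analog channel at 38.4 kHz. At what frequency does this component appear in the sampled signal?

79.9 kHz mod fs = 3.1 kHz.
3.1 kHz ≤ fs/2 = 19.2 kHz, appears at 3.1 kHz.

3.1 kHz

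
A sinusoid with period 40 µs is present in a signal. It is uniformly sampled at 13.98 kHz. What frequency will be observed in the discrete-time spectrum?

2.96 kHz

T = 40 µs → f = 1/T = 25 kHz.
25 kHz mod fs = 11.02 kHz.
11.02 kHz > fs/2 = 6.99 kHz, folds to fs − 11.02 kHz = 2.96 kHz.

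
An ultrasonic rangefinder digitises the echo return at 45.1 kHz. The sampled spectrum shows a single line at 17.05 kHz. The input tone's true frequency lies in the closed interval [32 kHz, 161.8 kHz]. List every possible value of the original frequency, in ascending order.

62.15 kHz, 73.15 kHz, 107.25 kHz, 118.25 kHz, 152.35 kHz

Frequencies that alias to 17.05 kHz are k·fs ± 17.05 kHz for integer k ≥ 0.
k=0: 17.05 kHz.
k=1: 28.05 kHz, 62.15 kHz.
k=2: 73.15 kHz, 107.25 kHz.
k=3: 118.25 kHz, 152.35 kHz.
k=4: 163.35 kHz, 197.45 kHz.
Within [32 kHz, 161.8 kHz]: 62.15 kHz, 73.15 kHz, 107.25 kHz, 118.25 kHz, 152.35 kHz.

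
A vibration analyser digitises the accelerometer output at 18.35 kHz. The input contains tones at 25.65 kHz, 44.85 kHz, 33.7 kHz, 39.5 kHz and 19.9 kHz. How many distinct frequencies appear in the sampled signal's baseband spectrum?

5

fs/2 = 9.175 kHz.
25.65 kHz mod fs = 7.3 kHz.
7.3 kHz ≤ fs/2 = 9.175 kHz, appears at 7.3 kHz.
44.85 kHz mod fs = 8.15 kHz.
8.15 kHz ≤ fs/2 = 9.175 kHz, appears at 8.15 kHz.
33.7 kHz mod fs = 15.35 kHz.
15.35 kHz > fs/2 = 9.175 kHz, folds to fs − 15.35 kHz = 3 kHz.
39.5 kHz mod fs = 2.8 kHz.
2.8 kHz ≤ fs/2 = 9.175 kHz, appears at 2.8 kHz.
19.9 kHz mod fs = 1.55 kHz.
1.55 kHz ≤ fs/2 = 9.175 kHz, appears at 1.55 kHz.
Distinct values: {1.55 kHz, 2.8 kHz, 3 kHz, 7.3 kHz, 8.15 kHz} → 5.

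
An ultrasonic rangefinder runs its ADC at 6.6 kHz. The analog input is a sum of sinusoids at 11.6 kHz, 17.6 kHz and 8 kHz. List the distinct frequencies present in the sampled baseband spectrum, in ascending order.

fs/2 = 3.3 kHz.
11.6 kHz mod fs = 5 kHz.
5 kHz > fs/2 = 3.3 kHz, folds to fs − 5 kHz = 1.6 kHz.
17.6 kHz mod fs = 4.4 kHz.
4.4 kHz > fs/2 = 3.3 kHz, folds to fs − 4.4 kHz = 2.2 kHz.
8 kHz mod fs = 1.4 kHz.
1.4 kHz ≤ fs/2 = 3.3 kHz, appears at 1.4 kHz.
Distinct values: {1.4 kHz, 1.6 kHz, 2.2 kHz}.

1.4 kHz, 1.6 kHz, 2.2 kHz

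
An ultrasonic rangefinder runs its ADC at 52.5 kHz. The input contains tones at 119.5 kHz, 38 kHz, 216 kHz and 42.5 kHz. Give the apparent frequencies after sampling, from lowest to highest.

fs/2 = 26.25 kHz.
119.5 kHz mod fs = 14.5 kHz.
14.5 kHz ≤ fs/2 = 26.25 kHz, appears at 14.5 kHz.
38 kHz > fs/2 = 26.25 kHz, folds to fs − 38 kHz = 14.5 kHz.
216 kHz mod fs = 6 kHz.
6 kHz ≤ fs/2 = 26.25 kHz, appears at 6 kHz.
42.5 kHz > fs/2 = 26.25 kHz, folds to fs − 42.5 kHz = 10 kHz.
Distinct values: {6 kHz, 10 kHz, 14.5 kHz}.

6 kHz, 10 kHz, 14.5 kHz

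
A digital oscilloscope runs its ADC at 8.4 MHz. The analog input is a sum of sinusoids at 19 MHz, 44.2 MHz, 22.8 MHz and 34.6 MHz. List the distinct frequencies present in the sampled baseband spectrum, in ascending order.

fs/2 = 4.2 MHz.
19 MHz mod fs = 2.2 MHz.
2.2 MHz ≤ fs/2 = 4.2 MHz, appears at 2.2 MHz.
44.2 MHz mod fs = 2.2 MHz.
2.2 MHz ≤ fs/2 = 4.2 MHz, appears at 2.2 MHz.
22.8 MHz mod fs = 6 MHz.
6 MHz > fs/2 = 4.2 MHz, folds to fs − 6 MHz = 2.4 MHz.
34.6 MHz mod fs = 1 MHz.
1 MHz ≤ fs/2 = 4.2 MHz, appears at 1 MHz.
Distinct values: {1 MHz, 2.2 MHz, 2.4 MHz}.

1 MHz, 2.2 MHz, 2.4 MHz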